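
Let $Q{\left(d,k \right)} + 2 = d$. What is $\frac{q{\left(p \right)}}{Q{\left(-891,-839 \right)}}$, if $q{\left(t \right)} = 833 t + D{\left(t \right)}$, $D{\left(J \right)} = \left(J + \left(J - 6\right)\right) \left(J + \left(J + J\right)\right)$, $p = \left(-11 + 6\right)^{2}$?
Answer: $- \frac{24125}{893} \approx -27.016$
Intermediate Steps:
$Q{\left(d,k \right)} = -2 + d$
$p = 25$ ($p = \left(-5\right)^{2} = 25$)
$D{\left(J \right)} = 3 J \left(-6 + 2 J\right)$ ($D{\left(J \right)} = \left(J + \left(-6 + J\right)\right) \left(J + 2 J\right) = \left(-6 + 2 J\right) 3 J = 3 J \left(-6 + 2 J\right)$)
$q{\left(t \right)} = 833 t + 6 t \left(-3 + t\right)$
$\frac{q{\left(p \right)}}{Q{\left(-891,-839 \right)}} = \frac{25 \left(815 + 6 \cdot 25\right)}{-2 - 891} = \frac{25 \left(815 + 150\right)}{-893} = 25 \cdot 965 \left(- \frac{1}{893}\right) = 24125 \left(- \frac{1}{893}\right) = - \frac{24125}{893}$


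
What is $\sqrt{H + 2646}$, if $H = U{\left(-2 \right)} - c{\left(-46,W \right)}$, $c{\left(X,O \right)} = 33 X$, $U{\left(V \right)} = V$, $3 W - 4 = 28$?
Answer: $\sqrt{4162} \approx 64.514$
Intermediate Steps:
$W = \frac{32}{3}$ ($W = \frac{4}{3} + \frac{1}{3} \cdot 28 = \frac{4}{3} + \frac{28}{3} = \frac{32}{3} \approx 10.667$)
$H = 1516$ ($H = -2 - 33 \left(-46\right) = -2 - -1518 = -2 + 1518 = 1516$)
$\sqrt{H + 2646} = \sqrt{1516 + 2646} = \sqrt{4162}$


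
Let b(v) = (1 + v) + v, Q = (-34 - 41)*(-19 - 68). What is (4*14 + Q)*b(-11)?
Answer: -138201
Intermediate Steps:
Q = 6525 (Q = -75*(-87) = 6525)
b(v) = 1 + 2*v
(4*14 + Q)*b(-11) = (4*14 + 6525)*(1 + 2*(-11)) = (56 + 6525)*(1 - 22) = 6581*(-21) = -138201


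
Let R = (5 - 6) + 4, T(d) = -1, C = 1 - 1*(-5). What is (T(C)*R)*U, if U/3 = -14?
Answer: 126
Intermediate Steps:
C = 6 (C = 1 + 5 = 6)
U = -42 (U = 3*(-14) = -42)
R = 3 (R = -1 + 4 = 3)
(T(C)*R)*U = -1*3*(-42) = -3*(-42) = 126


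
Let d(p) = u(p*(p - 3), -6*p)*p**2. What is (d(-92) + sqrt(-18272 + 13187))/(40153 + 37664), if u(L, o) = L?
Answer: 73975360/77817 + I*sqrt(565)/25939 ≈ 950.63 + 0.00091637*I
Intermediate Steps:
d(p) = p**3*(-3 + p) (d(p) = (p*(p - 3))*p**2 = (p*(-3 + p))*p**2 = p**3*(-3 + p))
(d(-92) + sqrt(-18272 + 13187))/(40153 + 37664) = ((-92)**3*(-3 - 92) + sqrt(-18272 + 13187))/(40153 + 37664) = (-778688*(-95) + sqrt(-5085))/77817 = (73975360 + 3*I*sqrt(565))*(1/77817) = 73975360/77817 + I*sqrt(565)/25939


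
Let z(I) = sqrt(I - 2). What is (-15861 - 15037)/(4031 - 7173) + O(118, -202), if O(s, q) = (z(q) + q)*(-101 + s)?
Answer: -5379365/1571 + 34*I*sqrt(51) ≈ -3424.2 + 242.81*I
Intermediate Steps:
z(I) = sqrt(-2 + I)
O(s, q) = (-101 + s)*(q + sqrt(-2 + q)) (O(s, q) = (sqrt(-2 + q) + q)*(-101 + s) = (q + sqrt(-2 + q))*(-101 + s) = (-101 + s)*(q + sqrt(-2 + q)))
(-15861 - 15037)/(4031 - 7173) + O(118, -202) = (-15861 - 15037)/(4031 - 7173) + (-101*(-202) - 101*sqrt(-2 - 202) - 202*118 + 118*sqrt(-2 - 202)) = -30898/(-3142) + (20402 - 202*I*sqrt(51) - 23836 + 118*sqrt(-204)) = -30898*(-1/3142) + (20402 - 202*I*sqrt(51) - 23836 + 118*(2*I*sqrt(51))) = 15449/1571 + (20402 - 202*I*sqrt(51) - 23836 + 236*I*sqrt(51)) = 15449/1571 + (-3434 + 34*I*sqrt(51)) = -5379365/1571 + 34*I*sqrt(51)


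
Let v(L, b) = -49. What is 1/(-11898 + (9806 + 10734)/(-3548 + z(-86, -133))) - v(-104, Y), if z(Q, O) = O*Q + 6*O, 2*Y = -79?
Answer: 1033409158/21090019 ≈ 49.000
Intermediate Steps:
Y = -79/2 (Y = (½)*(-79) = -79/2 ≈ -39.500)
z(Q, O) = 6*O + O*Q
1/(-11898 + (9806 + 10734)/(-3548 + z(-86, -133))) - v(-104, Y) = 1/(-11898 + (9806 + 10734)/(-3548 - 133*(6 - 86))) - 1*(-49) = 1/(-11898 + 20540/(-3548 - 133*(-80))) + 49 = 1/(-11898 + 20540/(-3548 + 10640)) + 49 = 1/(-11898 + 20540/7092) + 49 = 1/(-11898 + 20540*(1/7092)) + 49 = 1/(-11898 + 5135/1773) + 49 = 1/(-21090019/1773) + 49 = -1773/21090019 + 49 = 1033409158/21090019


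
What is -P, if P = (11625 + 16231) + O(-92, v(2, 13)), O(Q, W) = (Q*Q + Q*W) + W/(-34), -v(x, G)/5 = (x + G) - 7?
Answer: -680020/17 ≈ -40001.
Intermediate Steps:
v(x, G) = 35 - 5*G - 5*x (v(x, G) = -5*((x + G) - 7) = -5*((G + x) - 7) = -5*(-7 + G + x) = 35 - 5*G - 5*x)
O(Q, W) = Q**2 - W/34 + Q*W (O(Q, W) = (Q**2 + Q*W) + W*(-1/34) = (Q**2 + Q*W) - W/34 = Q**2 - W/34 + Q*W)
P = 680020/17 (P = (11625 + 16231) + ((-92)**2 - (35 - 5*13 - 5*2)/34 - 92*(35 - 5*13 - 5*2)) = 27856 + (8464 - (35 - 65 - 10)/34 - 92*(35 - 65 - 10)) = 27856 + (8464 - 1/34*(-40) - 92*(-40)) = 27856 + (8464 + 20/17 + 3680) = 27856 + 206468/17 = 680020/17 ≈ 40001.)
-P = -1*680020/17 = -680020/17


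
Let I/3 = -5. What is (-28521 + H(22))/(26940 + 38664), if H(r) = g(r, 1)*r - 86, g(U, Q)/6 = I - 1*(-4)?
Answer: -30059/65604 ≈ -0.45819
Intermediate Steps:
I = -15 (I = 3*(-5) = -15)
g(U, Q) = -66 (g(U, Q) = 6*(-15 - 1*(-4)) = 6*(-15 + 4) = 6*(-11) = -66)
H(r) = -86 - 66*r (H(r) = -66*r - 86 = -86 - 66*r)
(-28521 + H(22))/(26940 + 38664) = (-28521 + (-86 - 66*22))/(26940 + 38664) = (-28521 + (-86 - 1452))/65604 = (-28521 - 1538)*(1/65604) = -30059*1/65604 = -30059/65604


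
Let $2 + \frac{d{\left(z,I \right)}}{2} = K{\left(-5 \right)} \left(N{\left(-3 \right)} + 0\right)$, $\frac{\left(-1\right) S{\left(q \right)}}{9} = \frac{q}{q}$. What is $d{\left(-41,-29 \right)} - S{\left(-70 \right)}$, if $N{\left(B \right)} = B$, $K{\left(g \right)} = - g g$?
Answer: $155$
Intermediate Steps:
$S{\left(q \right)} = -9$ ($S{\left(q \right)} = - 9 \frac{q}{q} = \left(-9\right) 1 = -9$)
$K{\left(g \right)} = - g^{2}$
$d{\left(z,I \right)} = 146$ ($d{\left(z,I \right)} = -4 + 2 - \left(-5\right)^{2} \left(-3 + 0\right) = -4 + 2 \left(-1\right) 25 \left(-3\right) = -4 + 2 \left(\left(-25\right) \left(-3\right)\right) = -4 + 2 \cdot 75 = -4 + 150 = 146$)
$d{\left(-41,-29 \right)} - S{\left(-70 \right)} = 146 - -9 = 146 + 9 = 155$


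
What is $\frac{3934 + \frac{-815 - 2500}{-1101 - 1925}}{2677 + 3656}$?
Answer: $\frac{700447}{1127274} \approx 0.62136$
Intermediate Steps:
$\frac{3934 + \frac{-815 - 2500}{-1101 - 1925}}{2677 + 3656} = \frac{3934 - \frac{3315}{-3026}}{6333} = \left(3934 - - \frac{195}{178}\right) \frac{1}{6333} = \left(3934 + \frac{195}{178}\right) \frac{1}{6333} = \frac{700447}{178} \cdot \frac{1}{6333} = \frac{700447}{1127274}$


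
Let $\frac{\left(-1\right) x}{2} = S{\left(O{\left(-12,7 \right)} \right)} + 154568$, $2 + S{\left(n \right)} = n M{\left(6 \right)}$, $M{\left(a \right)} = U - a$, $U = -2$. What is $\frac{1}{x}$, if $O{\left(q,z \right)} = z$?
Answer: $- \frac{1}{309020} \approx -3.236 \cdot 10^{-6}$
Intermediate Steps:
$M{\left(a \right)} = -2 - a$
$S{\left(n \right)} = -2 - 8 n$ ($S{\left(n \right)} = -2 + n \left(-2 - 6\right) = -2 + n \left(-8\right) = -2 - 8 n$)
$x = -309020$ ($x = - 2 \left(\left(-2 - 56\right) + 154568\right) = - 2 \left(-58 + 154568\right) = \left(-2\right) 154510 = -309020$)
$\frac{1}{x} = \frac{1}{-309020} = - \frac{1}{309020}$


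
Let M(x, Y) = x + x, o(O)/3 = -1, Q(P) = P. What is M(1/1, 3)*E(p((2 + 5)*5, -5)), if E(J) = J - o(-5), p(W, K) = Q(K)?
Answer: -4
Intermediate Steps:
o(O) = -3 (o(O) = 3*(-1) = -3)
p(W, K) = K
M(x, Y) = 2*x
E(J) = 3 + J (E(J) = J - 1*(-3) = J + 3 = 3 + J)
M(1/1, 3)*E(p((2 + 5)*5, -5)) = (2*(1/1))*(3 - 5) = (2*(1*1))*(-2) = (2*1)*(-2) = 2*(-2) = -4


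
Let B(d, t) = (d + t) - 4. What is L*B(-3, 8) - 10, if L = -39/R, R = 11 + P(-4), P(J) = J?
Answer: -109/7 ≈ -15.571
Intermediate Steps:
B(d, t) = -4 + d + t
R = 7 (R = 11 - 4 = 7)
L = -39/7 ≈ -5.5714
L*B(-3, 8) - 10 = -39*(-4 - 3 + 8)/7 - 10 = -39/7*1 - 10 = -39/7 - 10 = -109/7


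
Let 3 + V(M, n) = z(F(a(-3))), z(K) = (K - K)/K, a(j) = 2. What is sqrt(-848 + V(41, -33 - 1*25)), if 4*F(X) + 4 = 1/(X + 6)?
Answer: I*sqrt(851) ≈ 29.172*I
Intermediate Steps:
F(X) = -1 + 1/(4*(6 + X)) (F(X) = -1 + 1/(4*(X + 6)) = -1 + 1/(4*(6 + X)))
z(K) = 0 (z(K) = 0/K = 0)
V(M, n) = -3 (V(M, n) = -3 + 0 = -3)
sqrt(-848 + V(41, -33 - 1*25)) = sqrt(-848 - 3) = sqrt(-851) = I*sqrt(851)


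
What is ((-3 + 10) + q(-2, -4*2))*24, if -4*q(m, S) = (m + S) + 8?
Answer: 180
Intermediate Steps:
q(m, S) = -2 - S/4 - m/4 (q(m, S) = -((m + S) + 8)/4 = -((S + m) + 8)/4 = -(8 + S + m)/4 = -2 - S/4 - m/4)
((-3 + 10) + q(-2, -4*2))*24 = ((-3 + 10) + (-2 - (-1)*2 - 1/4*(-2)))*24 = (7 + (-2 - 1/4*(-8) + 1/2))*24 = (7 + (-2 + 2 + 1/2))*24 = (7 + 1/2)*24 = (15/2)*24 = 180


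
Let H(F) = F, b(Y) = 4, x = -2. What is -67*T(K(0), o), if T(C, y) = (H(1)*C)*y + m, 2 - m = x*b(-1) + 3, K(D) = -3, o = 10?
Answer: 1541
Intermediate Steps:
m = 7 (m = 2 - (-2*4 + 3) = 2 - (-8 + 3) = 2 - 1*(-5) = 2 + 5 = 7)
T(C, y) = 7 + C*y (T(C, y) = (1*C)*y + 7 = C*y + 7 = 7 + C*y)
-67*T(K(0), o) = -67*(7 - 3*10) = -67*(7 - 30) = -67*(-23) = 1541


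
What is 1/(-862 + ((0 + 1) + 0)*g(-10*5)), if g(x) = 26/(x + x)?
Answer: -50/43113 ≈ -0.0011597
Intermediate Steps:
g(x) = 13/x (g(x) = 26/((2*x)) = 26*(1/(2*x)) = 13/x)
1/(-862 + ((0 + 1) + 0)*g(-10*5)) = 1/(-862 + ((0 + 1) + 0)*(13/((-10*5)))) = 1/(-862 + (1 + 0)*(13/((-2*25)))) = 1/(-862 + 1*(13/(-50))) = 1/(-862 + 1*(13*(-1/50))) = 1/(-862 + 1*(-13/50)) = 1/(-862 - 13/50) = 1/(-43113/50) = -50/43113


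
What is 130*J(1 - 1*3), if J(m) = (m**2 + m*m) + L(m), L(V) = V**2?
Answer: 1560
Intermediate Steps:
J(m) = 3*m**2 (J(m) = (m**2 + m*m) + m**2 = (m**2 + m**2) + m**2 = 2*m**2 + m**2 = 3*m**2)
130*J(1 - 1*3) = 130*(3*(1 - 1*3)**2) = 130*(3*(1 - 3)**2) = 130*(3*(-2)**2) = 130*(3*4) = 130*12 = 1560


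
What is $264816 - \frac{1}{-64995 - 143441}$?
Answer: $\frac{55197187777}{208436} \approx 2.6482 \cdot 10^{5}$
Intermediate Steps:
$264816 - \frac{1}{-64995 - 143441} = 264816 - \frac{1}{-208436} = 264816 - - \frac{1}{208436} = 264816 + \frac{1}{208436} = \frac{55197187777}{208436}$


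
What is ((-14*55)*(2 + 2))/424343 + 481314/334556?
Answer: 101605897111/70983248354 ≈ 1.4314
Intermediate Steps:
((-14*55)*(2 + 2))/424343 + 481314/334556 = -770*4*(1/424343) + 481314*(1/334556) = -3080*1/424343 + 240657/167278 = -3080/424343 + 240657/167278 = 101605897111/70983248354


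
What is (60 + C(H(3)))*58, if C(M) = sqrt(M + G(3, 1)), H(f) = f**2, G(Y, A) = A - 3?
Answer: 3480 + 58*sqrt(7) ≈ 3633.5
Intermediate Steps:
G(Y, A) = -3 + A
C(M) = sqrt(-2 + M) (C(M) = sqrt(M + (-3 + 1)) = sqrt(M - 2) = sqrt(-2 + M))
(60 + C(H(3)))*58 = (60 + sqrt(-2 + 3**2))*58 = (60 + sqrt(-2 + 9))*58 = (60 + sqrt(7))*58 = 3480 + 58*sqrt(7)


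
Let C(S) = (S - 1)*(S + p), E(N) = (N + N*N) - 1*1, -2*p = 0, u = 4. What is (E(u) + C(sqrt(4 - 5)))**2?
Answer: (18 - I)**2 ≈ 323.0 - 36.0*I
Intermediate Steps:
p = 0 (p = -1/2*0 = 0)
E(N) = -1 + N + N**2 (E(N) = (N + N**2) - 1 = -1 + N + N**2)
C(S) = S*(-1 + S) (C(S) = (S - 1)*(S + 0) = (-1 + S)*S = S*(-1 + S))
(E(u) + C(sqrt(4 - 5)))**2 = ((-1 + 4 + 4**2) + sqrt(4 - 5)*(-1 + sqrt(4 - 5)))**2 = ((-1 + 4 + 16) + sqrt(-1)*(-1 + sqrt(-1)))**2 = (19 + I*(-1 + I))**2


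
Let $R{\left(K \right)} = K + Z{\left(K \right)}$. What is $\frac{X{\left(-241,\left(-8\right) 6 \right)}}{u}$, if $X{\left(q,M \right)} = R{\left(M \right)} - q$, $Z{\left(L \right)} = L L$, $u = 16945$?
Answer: $\frac{2497}{16945} \approx 0.14736$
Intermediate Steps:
$Z{\left(L \right)} = L^{2}$
$R{\left(K \right)} = K + K^{2}$
$X{\left(q,M \right)} = - q + M \left(1 + M\right)$ ($X{\left(q,M \right)} = M \left(1 + M\right) - q = - q + M \left(1 + M\right)$)
$\frac{X{\left(-241,\left(-8\right) 6 \right)}}{u} = \frac{\left(-8\right) 6 + \left(\left(-8\right) 6\right)^{2} - -241}{16945} = \left(-48 + \left(-48\right)^{2} + 241\right) \frac{1}{16945} = \left(-48 + 2304 + 241\right) \frac{1}{16945} = 2497 \cdot \frac{1}{16945} = \frac{2497}{16945}$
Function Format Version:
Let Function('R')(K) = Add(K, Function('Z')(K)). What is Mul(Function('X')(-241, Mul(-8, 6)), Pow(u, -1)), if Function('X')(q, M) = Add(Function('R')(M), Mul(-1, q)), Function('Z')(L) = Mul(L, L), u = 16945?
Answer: Rational(2497, 16945) ≈ 0.14736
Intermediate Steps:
Function('Z')(L) = Pow(L, 2)
Function('R')(K) = Add(K, Pow(K, 2))
Function('X')(q, M) = Add(Mul(-1, q), Mul(M, Add(1, M))) (Function('X')(q, M) = Add(Mul(M, Add(1, M)), Mul(-1, q)) = Add(Mul(-1, q), Mul(M, Add(1, M))))
Mul(Function('X')(-241, Mul(-8, 6)), Pow(u, -1)) = Mul(Add(Mul(-8, 6), Pow(Mul(-8, 6), 2), Mul(-1, -241)), Pow(16945, -1)) = Mul(Add(-48, Pow(-48, 2), 241), Rational(1, 16945)) = Mul(Add(-48, 2304, 241), Rational(1, 16945)) = Mul(2497, Rational(1, 16945)) = Rational(2497, 16945)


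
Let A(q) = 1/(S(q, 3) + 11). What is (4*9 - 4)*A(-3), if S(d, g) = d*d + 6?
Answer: 16/13 ≈ 1.2308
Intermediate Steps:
S(d, g) = 6 + d² (S(d, g) = d² + 6 = 6 + d²)
A(q) = 1/(17 + q²) (A(q) = 1/((6 + q²) + 11) = 1/(17 + q²))
(4*9 - 4)*A(-3) = (4*9 - 4)/(17 + (-3)²) = (36 - 4)/(17 + 9) = 32/26 = 32*(1/26) = 16/13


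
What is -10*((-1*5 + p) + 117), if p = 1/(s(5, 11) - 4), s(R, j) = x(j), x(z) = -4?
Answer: -4475/4 ≈ -1118.8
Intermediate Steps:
s(R, j) = -4
p = -⅛ (p = 1/(-4 - 4) = 1/(-8) = -⅛ ≈ -0.12500)
-10*((-1*5 + p) + 117) = -10*((-1*5 - ⅛) + 117) = -10*((-5 - ⅛) + 117) = -10*(-41/8 + 117) = -10*895/8 = -4475/4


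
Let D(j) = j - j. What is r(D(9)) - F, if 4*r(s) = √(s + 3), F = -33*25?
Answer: 825 + √3/4 ≈ 825.43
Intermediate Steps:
D(j) = 0
F = -825
r(s) = √(3 + s)/4 (r(s) = √(s + 3)/4 = √(3 + s)/4)
r(D(9)) - F = √(3 + 0)/4 - 1*(-825) = √3/4 + 825 = 825 + √3/4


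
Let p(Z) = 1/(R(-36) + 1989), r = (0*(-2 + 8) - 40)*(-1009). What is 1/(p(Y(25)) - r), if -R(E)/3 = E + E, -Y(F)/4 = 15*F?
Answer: -2205/88993799 ≈ -2.4777e-5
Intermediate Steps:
Y(F) = -60*F
R(E) = -6*E (R(E) = -3*(E + E) = -6*E)
r = 40360 (r = (0*6 - 40)*(-1009) = (0 - 40)*(-1009) = -40*(-1009) = 40360)
p(Z) = 1/2205 (p(Z) = 1/(-6*(-36) + 1989) = 1/(216 + 1989) = 1/2205)
1/(p(Y(25)) - r) = 1/(1/2205 - 1*40360) = 1/(1/2205 - 40360) = 1/(-88993799/2205) = -2205/88993799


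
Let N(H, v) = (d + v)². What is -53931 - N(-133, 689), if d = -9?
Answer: -516331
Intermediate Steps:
N(H, v) = (-9 + v)²
-53931 - N(-133, 689) = -53931 - (-9 + 689)² = -53931 - 1*680² = -53931 - 1*462400 = -53931 - 462400 = -516331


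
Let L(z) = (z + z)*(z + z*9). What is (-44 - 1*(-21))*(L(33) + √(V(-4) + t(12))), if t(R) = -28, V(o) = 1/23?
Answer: -500940 - I*√14789 ≈ -5.0094e+5 - 121.61*I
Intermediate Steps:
V(o) = 1/23
L(z) = 20*z² (L(z) = (2*z)*(z + 9*z) = (2*z)*(10*z) = 20*z²)
(-44 - 1*(-21))*(L(33) + √(V(-4) + t(12))) = (-44 - 1*(-21))*(20*33² + √(1/23 - 28)) = (-44 + 21)*(20*1089 + √(-643/23)) = -23*(21780 + I*√14789/23) = -500940 - I*√14789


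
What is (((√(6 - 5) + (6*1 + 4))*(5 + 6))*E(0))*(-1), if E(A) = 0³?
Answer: 0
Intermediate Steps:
E(A) = 0
(((√(6 - 5) + (6*1 + 4))*(5 + 6))*E(0))*(-1) = (((√(6 - 5) + (6*1 + 4))*(5 + 6))*0)*(-1) = (((√1 + (6 + 4))*11)*0)*(-1) = (((1 + 10)*11)*0)*(-1) = ((11*11)*0)*(-1) = (121*0)*(-1) = 0*(-1) = 0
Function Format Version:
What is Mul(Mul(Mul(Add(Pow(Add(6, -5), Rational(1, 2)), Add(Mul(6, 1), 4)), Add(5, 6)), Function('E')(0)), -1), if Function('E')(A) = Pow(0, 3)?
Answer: 0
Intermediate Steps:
Function('E')(A) = 0
Mul(Mul(Mul(Add(Pow(Add(6, -5), Rational(1, 2)), Add(Mul(6, 1), 4)), Add(5, 6)), Function('E')(0)), -1) = Mul(Mul(Mul(Add(Pow(Add(6, -5), Rational(1, 2)), Add(Mul(6, 1), 4)), Add(5, 6)), 0), -1) = Mul(Mul(Mul(Add(Pow(1, Rational(1, 2)), Add(6, 4)), 11), 0), -1) = Mul(Mul(Mul(Add(1, 10), 11), 0), -1) = Mul(Mul(Mul(11, 11), 0), -1) = Mul(Mul(121, 0), -1) = Mul(0, -1) = 0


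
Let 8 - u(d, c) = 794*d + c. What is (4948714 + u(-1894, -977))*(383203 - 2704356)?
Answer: -14979642125855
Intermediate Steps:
u(d, c) = 8 - c - 794*d (u(d, c) = 8 - (794*d + c) = 8 - (c + 794*d) = 8 + (-c - 794*d) = 8 - c - 794*d)
(4948714 + u(-1894, -977))*(383203 - 2704356) = (4948714 + (8 - 1*(-977) - 794*(-1894)))*(383203 - 2704356) = (4948714 + (8 + 977 + 1503836))*(-2321153) = (4948714 + 1504821)*(-2321153) = 6453535*(-2321153) = -14979642125855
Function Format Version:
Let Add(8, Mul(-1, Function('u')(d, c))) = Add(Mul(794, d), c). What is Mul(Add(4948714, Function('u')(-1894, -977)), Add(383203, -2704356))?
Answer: -14979642125855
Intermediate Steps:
Function('u')(d, c) = Add(8, Mul(-1, c), Mul(-794, d)) (Function('u')(d, c) = Add(8, Mul(-1, Add(Mul(794, d), c))) = Add(8, Mul(-1, Add(c, Mul(794, d)))) = Add(8, Add(Mul(-1, c), Mul(-794, d))) = Add(8, Mul(-1, c), Mul(-794, d)))
Mul(Add(4948714, Function('u')(-1894, -977)), Add(383203, -2704356)) = Mul(Add(4948714, Add(8, Mul(-1, -977), Mul(-794, -1894))), Add(383203, -2704356)) = Mul(Add(4948714, Add(8, 977, 1503836)), -2321153) = Mul(Add(4948714, 1504821), -2321153) = Mul(6453535, -2321153) = -14979642125855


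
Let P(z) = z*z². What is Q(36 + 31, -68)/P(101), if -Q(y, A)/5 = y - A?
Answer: -675/1030301 ≈ -0.00065515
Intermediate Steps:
P(z) = z³
Q(y, A) = -5*y + 5*A (Q(y, A) = -5*(y - A) = -5*y + 5*A)
Q(36 + 31, -68)/P(101) = (-5*(36 + 31) + 5*(-68))/(101³) = (-5*67 - 340)/1030301 = (-335 - 340)*(1/1030301) = -675*1/1030301 = -675/1030301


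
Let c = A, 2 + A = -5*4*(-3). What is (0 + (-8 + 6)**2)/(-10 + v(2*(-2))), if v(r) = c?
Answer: 1/12 ≈ 0.083333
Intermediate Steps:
A = 58 (A = -2 - 5*4*(-3) = -2 - 20*(-3) = -2 + 60 = 58)
c = 58
v(r) = 58
(0 + (-8 + 6)**2)/(-10 + v(2*(-2))) = (0 + (-8 + 6)**2)/(-10 + 58) = (0 + (-2)**2)/48 = (0 + 4)*(1/48) = 4*(1/48) = 1/12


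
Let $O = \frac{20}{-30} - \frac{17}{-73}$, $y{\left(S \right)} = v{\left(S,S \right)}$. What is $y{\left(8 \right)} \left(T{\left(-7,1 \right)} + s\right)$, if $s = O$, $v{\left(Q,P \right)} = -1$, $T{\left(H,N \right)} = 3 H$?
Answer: $\frac{4694}{219} \approx 21.434$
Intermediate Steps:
$y{\left(S \right)} = -1$
$O = - \frac{95}{219}$ ($O = 20 \left(- \frac{1}{30}\right) - - \frac{17}{73} = - \frac{2}{3} + \frac{17}{73} = - \frac{95}{219} \approx -0.43379$)
$s = - \frac{95}{219} \approx -0.43379$
$y{\left(8 \right)} \left(T{\left(-7,1 \right)} + s\right) = - (3 \left(-7\right) - \frac{95}{219}) = - (-21 - \frac{95}{219}) = \left(-1\right) \left(- \frac{4694}{219}\right) = \frac{4694}{219}$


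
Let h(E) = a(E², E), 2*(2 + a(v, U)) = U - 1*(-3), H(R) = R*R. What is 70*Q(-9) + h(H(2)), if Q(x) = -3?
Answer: -417/2 ≈ -208.50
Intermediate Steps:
H(R) = R²
a(v, U) = -½ + U/2 (a(v, U) = -2 + (U - 1*(-3))/2 = -2 + (U + 3)/2 = -2 + (3 + U)/2 = -2 + (3/2 + U/2) = -½ + U/2)
h(E) = -½ + E/2
70*Q(-9) + h(H(2)) = 70*(-3) + (-½ + (½)*2²) = -210 + (-½ + (½)*4) = -210 + (-½ + 2) = -210 + 3/2 = -417/2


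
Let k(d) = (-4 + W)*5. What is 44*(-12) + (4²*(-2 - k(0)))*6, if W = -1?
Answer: 1680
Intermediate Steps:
k(d) = -25 (k(d) = (-4 - 1)*5 = -5*5 = -25)
44*(-12) + (4²*(-2 - k(0)))*6 = 44*(-12) + (4²*(-2 - 1*(-25)))*6 = -528 + (16*(-2 + 25))*6 = -528 + (16*23)*6 = -528 + 368*6 = -528 + 2208 = 1680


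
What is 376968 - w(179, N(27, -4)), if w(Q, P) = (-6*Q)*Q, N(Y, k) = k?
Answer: 569214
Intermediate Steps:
w(Q, P) = -6*Q²
376968 - w(179, N(27, -4)) = 376968 - (-6)*179² = 376968 - (-6)*32041 = 376968 - 1*(-192246) = 376968 + 192246 = 569214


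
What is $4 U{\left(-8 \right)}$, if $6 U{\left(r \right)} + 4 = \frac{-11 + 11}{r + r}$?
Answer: $- \frac{8}{3} \approx -2.6667$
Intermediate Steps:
$U{\left(r \right)} = - \frac{2}{3}$ ($U{\left(r \right)} = - \frac{2}{3} + \frac{\left(-11 + 11\right) \frac{1}{r + r}}{6} = - \frac{2}{3} + \frac{0 \frac{1}{2 r}}{6} = - \frac{2}{3} + \frac{1}{6} \cdot 0 = - \frac{2}{3} + 0 = - \frac{2}{3}$)
$4 U{\left(-8 \right)} = 4 \left(- \frac{2}{3}\right) = - \frac{8}{3}$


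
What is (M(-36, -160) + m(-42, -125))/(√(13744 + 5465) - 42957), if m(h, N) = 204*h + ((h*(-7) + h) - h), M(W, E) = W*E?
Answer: 17998983/307547440 + 419*√19209/307547440 ≈ 0.058713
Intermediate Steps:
M(W, E) = E*W
m(h, N) = 197*h (m(h, N) = 204*h + ((-7*h + h) - h) = 204*h + (-6*h - h) = 204*h - 7*h = 197*h)
(M(-36, -160) + m(-42, -125))/(√(13744 + 5465) - 42957) = (-160*(-36) + 197*(-42))/(√(13744 + 5465) - 42957) = (5760 - 8274)/(√19209 - 42957) = -2514/(-42957 + √19209)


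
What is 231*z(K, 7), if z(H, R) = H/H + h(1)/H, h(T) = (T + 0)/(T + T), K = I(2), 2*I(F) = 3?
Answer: 308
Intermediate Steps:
I(F) = 3/2 (I(F) = (1/2)*3 = 3/2)
K = 3/2 ≈ 1.5000
h(T) = 1/2 (h(T) = T/((2*T)) = T*(1/(2*T)) = 1/2)
z(H, R) = 1 + 1/(2*H) (z(H, R) = H/H + 1/(2*H) = 1 + 1/(2*H))
231*z(K, 7) = 231*((1/2 + 3/2)/(3/2)) = 231*((2/3)*2) = 231*(4/3) = 308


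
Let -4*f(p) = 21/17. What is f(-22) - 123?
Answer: -8385/68 ≈ -123.31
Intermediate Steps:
f(p) = -21/68 (f(p) = -21/(4*17) = -¼*21/17 = -21/68)
f(-22) - 123 = -21/68 - 123 = -8385/68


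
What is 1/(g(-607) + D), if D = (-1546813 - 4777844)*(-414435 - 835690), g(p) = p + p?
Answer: 1/7906611830911 ≈ 1.2648e-13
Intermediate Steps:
g(p) = 2*p
D = 7906611832125 (D = -6324657*(-1250125) = 7906611832125)
1/(g(-607) + D) = 1/(2*(-607) + 7906611832125) = 1/(-1214 + 7906611832125) = 1/7906611830911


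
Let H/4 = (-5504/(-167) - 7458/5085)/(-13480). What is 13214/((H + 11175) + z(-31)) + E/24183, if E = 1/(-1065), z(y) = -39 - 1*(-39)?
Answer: 718243511950821409/607413712568714820 ≈ 1.1825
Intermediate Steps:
z(y) = 0 (z(y) = -39 + 39 = 0)
H = -39443/4220925 (H = 4*((-5504/(-167) - 7458/5085)/(-13480)) = 4*((-5504*(-1/167) - 7458*1/5085)*(-1/13480)) = 4*((5504/167 - 22/15)*(-1/13480)) = 4*((78886/2505)*(-1/13480)) = 4*(-39443/16883700) = -39443/4220925 ≈ -0.0093446)
E = -1/1065 ≈ -0.00093897
13214/((H + 11175) + z(-31)) + E/24183 = 13214/((-39443/4220925 + 11175) + 0) - 1/1065/24183 = 13214/(47168797432/4220925 + 0) - 1/1065*1/24183 = 13214/(47168797432/4220925) - 1/25754895 = 13214*(4220925/47168797432) - 1/25754895 = 27887651475/23584398716 - 1/25754895 = 718243511950821409/607413712568714820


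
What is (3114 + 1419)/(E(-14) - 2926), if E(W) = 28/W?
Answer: -1511/976 ≈ -1.5482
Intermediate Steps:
(3114 + 1419)/(E(-14) - 2926) = (3114 + 1419)/(28/(-14) - 2926) = 4533/(28*(-1/14) - 2926) = 4533/(-2 - 2926) = 4533/(-2928) = 4533*(-1/2928) = -1511/976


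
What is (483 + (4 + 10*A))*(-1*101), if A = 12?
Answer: -61307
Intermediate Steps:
(483 + (4 + 10*A))*(-1*101) = (483 + (4 + 10*12))*(-1*101) = (483 + (4 + 120))*(-101) = (483 + 124)*(-101) = 607*(-101) = -61307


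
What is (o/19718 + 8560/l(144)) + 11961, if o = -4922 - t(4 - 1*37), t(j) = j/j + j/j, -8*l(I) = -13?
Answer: 2208117801/128167 ≈ 17228.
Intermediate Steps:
l(I) = 13/8 (l(I) = -⅛*(-13) = 13/8)
t(j) = 2 (t(j) = 1 + 1 = 2)
o = -4924 (o = -4922 - 1*2 = -4922 - 2 = -4924)
(o/19718 + 8560/l(144)) + 11961 = (-4924/19718 + 8560/(13/8)) + 11961 = (-4924*1/19718 + 8560*(8/13)) + 11961 = (-2462/9859 + 68480/13) + 11961 = 675112314/128167 + 11961 = 2208117801/128167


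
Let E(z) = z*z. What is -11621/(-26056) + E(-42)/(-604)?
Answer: -9735925/3934456 ≈ -2.4745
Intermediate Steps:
E(z) = z²
-11621/(-26056) + E(-42)/(-604) = -11621/(-26056) + (-42)²/(-604) = -11621*(-1/26056) + 1764*(-1/604) = 11621/26056 - 441/151 = -9735925/3934456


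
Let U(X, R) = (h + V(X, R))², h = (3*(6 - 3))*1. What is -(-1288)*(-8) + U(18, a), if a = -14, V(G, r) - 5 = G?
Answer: -9280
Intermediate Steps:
V(G, r) = 5 + G
h = 9 (h = (3*3)*1 = 9*1 = 9)
U(X, R) = (14 + X)² (U(X, R) = (9 + (5 + X))² = (14 + X)²)
-(-1288)*(-8) + U(18, a) = -(-1288)*(-8) + (14 + 18)² = -322*32 + 32² = -10304 + 1024 = -9280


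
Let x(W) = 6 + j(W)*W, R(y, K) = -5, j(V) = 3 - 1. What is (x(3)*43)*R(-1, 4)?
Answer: -2580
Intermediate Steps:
j(V) = 2
x(W) = 6 + 2*W
(x(3)*43)*R(-1, 4) = ((6 + 2*3)*43)*(-5) = ((6 + 6)*43)*(-5) = (12*43)*(-5) = 516*(-5) = -2580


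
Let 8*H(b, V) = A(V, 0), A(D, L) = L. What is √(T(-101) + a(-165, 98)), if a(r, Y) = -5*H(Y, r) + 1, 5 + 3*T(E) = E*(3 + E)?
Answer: 2*√7422/3 ≈ 57.434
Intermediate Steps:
T(E) = -5/3 + E*(3 + E)/3 (T(E) = -5/3 + (E*(3 + E))/3 = -5/3 + E*(3 + E)/3)
H(b, V) = 0 (H(b, V) = (⅛)*0 = 0)
a(r, Y) = 1 (a(r, Y) = -5*0 + 1 = 0 + 1 = 1)
√(T(-101) + a(-165, 98)) = √((-5/3 - 101 + (⅓)*(-101)²) + 1) = √((-5/3 - 101 + (⅓)*10201) + 1) = √((-5/3 - 101 + 10201/3) + 1) = √(9893/3 + 1) = √(9896/3) = 2*√7422/3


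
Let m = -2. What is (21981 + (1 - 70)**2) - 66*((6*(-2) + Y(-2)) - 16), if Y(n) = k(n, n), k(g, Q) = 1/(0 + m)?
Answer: 28623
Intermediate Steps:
k(g, Q) = -1/2 (k(g, Q) = 1/(0 - 2) = 1/(-2) = -1/2)
Y(n) = -1/2
(21981 + (1 - 70)**2) - 66*((6*(-2) + Y(-2)) - 16) = (21981 + (1 - 70)**2) - 66*((6*(-2) - 1/2) - 16) = (21981 + (-69)**2) - 66*((-12 - 1/2) - 16) = (21981 + 4761) - 66*(-25/2 - 16) = 26742 - 66*(-57/2) = 26742 + 1881 = 28623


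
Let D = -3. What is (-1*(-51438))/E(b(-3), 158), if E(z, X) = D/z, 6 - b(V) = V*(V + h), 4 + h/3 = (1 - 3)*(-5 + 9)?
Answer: 1903206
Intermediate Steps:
h = -36 (h = -12 + 3*((1 - 3)*(-5 + 9)) = -12 + 3*(-2*4) = -12 + 3*(-8) = -12 - 24 = -36)
b(V) = 6 - V*(-36 + V) (b(V) = 6 - V*(V - 36) = 6 - V*(-36 + V))
E(z, X) = -3/z
(-1*(-51438))/E(b(-3), 158) = (-1*(-51438))/((-3/(6 - 1*(-3)**2 + 36*(-3)))) = 51438/((-3/(6 - 1*9 - 108))) = 51438/((-3/(6 - 9 - 108))) = 51438/((-3/(-111))) = 51438/((-3*(-1/111))) = 51438/(1/37) = 51438*37 = 1903206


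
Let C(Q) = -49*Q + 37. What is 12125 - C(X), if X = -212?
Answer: 1700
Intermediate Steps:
C(Q) = 37 - 49*Q
12125 - C(X) = 12125 - (37 - 49*(-212)) = 12125 - (37 + 10388) = 12125 - 1*10425 = 12125 - 10425 = 1700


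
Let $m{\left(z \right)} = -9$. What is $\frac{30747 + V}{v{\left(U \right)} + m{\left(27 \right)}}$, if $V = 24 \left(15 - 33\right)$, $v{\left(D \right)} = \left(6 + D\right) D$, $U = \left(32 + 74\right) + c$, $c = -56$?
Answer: $\frac{30315}{2791} \approx 10.862$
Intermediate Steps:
$U = 50$ ($U = \left(32 + 74\right) - 56 = 106 - 56 = 50$)
$v{\left(D \right)} = D \left(6 + D\right)$
$V = -432$ ($V = 24 \left(-18\right) = -432$)
$\frac{30747 + V}{v{\left(U \right)} + m{\left(27 \right)}} = \frac{30747 - 432}{50 \left(6 + 50\right) - 9} = \frac{30315}{50 \cdot 56 - 9} = \frac{30315}{2800 - 9} = \frac{30315}{2791}$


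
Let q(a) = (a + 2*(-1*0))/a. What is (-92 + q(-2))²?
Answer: 8281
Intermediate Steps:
q(a) = 1 (q(a) = (a + 2*0)/a = (a + 0)/a = a/a = 1)
(-92 + q(-2))² = (-92 + 1)² = (-91)² = 8281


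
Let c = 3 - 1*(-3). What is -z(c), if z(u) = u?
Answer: -6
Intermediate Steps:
c = 6 (c = 3 + 3 = 6)
-z(c) = -1*6 = -6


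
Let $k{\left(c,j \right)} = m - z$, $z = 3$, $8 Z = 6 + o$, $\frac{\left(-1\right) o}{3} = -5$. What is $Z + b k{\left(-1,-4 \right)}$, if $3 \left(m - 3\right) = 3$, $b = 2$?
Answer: $\frac{37}{8} \approx 4.625$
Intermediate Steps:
$o = 15$ ($o = \left(-3\right) \left(-5\right) = 15$)
$m = 4$ ($m = 3 + \frac{1}{3} \cdot 3 = 3 + 1 = 4$)
$Z = \frac{21}{8}$ ($Z = \frac{6 + 15}{8} = \frac{1}{8} \cdot 21 = \frac{21}{8} \approx 2.625$)
$k{\left(c,j \right)} = 1$ ($k{\left(c,j \right)} = 4 - 3 = 1$)
$Z + b k{\left(-1,-4 \right)} = \frac{21}{8} + 2 \cdot 1 = \frac{21}{8} + 2 = \frac{37}{8}$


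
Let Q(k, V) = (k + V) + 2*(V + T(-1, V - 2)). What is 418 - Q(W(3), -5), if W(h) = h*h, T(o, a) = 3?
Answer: 418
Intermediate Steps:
W(h) = h²
Q(k, V) = 6 + k + 3*V (Q(k, V) = (k + V) + 2*(V + 3) = (V + k) + 2*(3 + V) = (V + k) + (6 + 2*V) = 6 + k + 3*V)
418 - Q(W(3), -5) = 418 - (6 + 3² + 3*(-5)) = 418 - (6 + 9 - 15) = 418 - 1*0 = 418 + 0 = 418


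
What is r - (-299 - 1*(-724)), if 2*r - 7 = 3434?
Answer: 2591/2 ≈ 1295.5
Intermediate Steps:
r = 3441/2 (r = 7/2 + (½)*3434 = 7/2 + 1717 = 3441/2 ≈ 1720.5)
r - (-299 - 1*(-724)) = 3441/2 - (-299 - 1*(-724)) = 3441/2 - (-299 + 724) = 3441/2 - 1*425 = 3441/2 - 425 = 2591/2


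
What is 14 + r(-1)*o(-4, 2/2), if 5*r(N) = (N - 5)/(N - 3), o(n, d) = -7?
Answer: 119/10 ≈ 11.900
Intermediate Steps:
r(N) = (-5 + N)/(5*(-3 + N)) (r(N) = ((N - 5)/(N - 3))/5 = ((-5 + N)/(-3 + N))/5 = (-5 + N)/(5*(-3 + N)))
14 + r(-1)*o(-4, 2/2) = 14 + ((-5 - 1)/(5*(-3 - 1)))*(-7) = 14 + ((1/5)*(-6)/(-4))*(-7) = 14 + ((1/5)*(-1/4)*(-6))*(-7) = 14 + (3/10)*(-7) = 14 - 21/10 = 119/10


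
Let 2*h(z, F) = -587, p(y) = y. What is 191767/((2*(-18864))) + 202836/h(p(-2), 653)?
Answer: -15417760445/22146336 ≈ -696.18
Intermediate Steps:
h(z, F) = -587/2 (h(z, F) = (½)*(-587) = -587/2)
191767/((2*(-18864))) + 202836/h(p(-2), 653) = 191767/((2*(-18864))) + 202836/(-587/2) = 191767/(-37728) + 202836*(-2/587) = 191767*(-1/37728) - 405672/587 = -191767/37728 - 405672/587 = -15417760445/22146336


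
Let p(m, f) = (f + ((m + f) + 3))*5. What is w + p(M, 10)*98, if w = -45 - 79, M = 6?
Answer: 14086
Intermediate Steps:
w = -124
p(m, f) = 15 + 5*m + 10*f (p(m, f) = (f + ((f + m) + 3))*5 = (f + (3 + f + m))*5 = (3 + m + 2*f)*5 = 15 + 5*m + 10*f)
w + p(M, 10)*98 = -124 + (15 + 5*6 + 10*10)*98 = -124 + (15 + 30 + 100)*98 = -124 + 145*98 = -124 + 14210 = 14086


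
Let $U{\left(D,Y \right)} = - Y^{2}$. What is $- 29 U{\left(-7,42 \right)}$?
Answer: $51156$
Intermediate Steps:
$- 29 U{\left(-7,42 \right)} = - 29 \left(- 42^{2}\right) = - 29 \left(\left(-1\right) 1764\right) = \left(-29\right) \left(-1764\right) = 51156$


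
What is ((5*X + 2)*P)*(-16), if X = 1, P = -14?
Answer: 1568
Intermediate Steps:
((5*X + 2)*P)*(-16) = ((5*1 + 2)*(-14))*(-16) = ((5 + 2)*(-14))*(-16) = (7*(-14))*(-16) = -98*(-16) = 1568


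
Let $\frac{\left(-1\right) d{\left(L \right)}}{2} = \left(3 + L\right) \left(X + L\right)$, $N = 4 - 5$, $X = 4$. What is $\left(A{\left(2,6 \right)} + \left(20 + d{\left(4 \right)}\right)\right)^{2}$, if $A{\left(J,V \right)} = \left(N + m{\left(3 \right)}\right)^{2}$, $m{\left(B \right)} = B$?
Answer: $7744$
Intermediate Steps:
$N = -1$
$d{\left(L \right)} = - 2 \left(3 + L\right) \left(4 + L\right)$
$A{\left(J,V \right)} = 4$ ($A{\left(J,V \right)} = \left(-1 + 3\right)^{2} = 2^{2} = 4$)
$\left(A{\left(2,6 \right)} + \left(20 + d{\left(4 \right)}\right)\right)^{2} = \left(4 + \left(20 - \left(80 + 32\right)\right)\right)^{2} = \left(4 + \left(20 - 112\right)\right)^{2} = \left(4 - 92\right)^{2} = \left(-88\right)^{2} = 7744$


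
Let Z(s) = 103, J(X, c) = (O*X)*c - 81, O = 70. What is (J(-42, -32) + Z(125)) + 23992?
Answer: 118094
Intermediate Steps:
J(X, c) = -81 + 70*X*c (J(X, c) = (70*X)*c - 81 = 70*X*c - 81 = -81 + 70*X*c)
(J(-42, -32) + Z(125)) + 23992 = ((-81 + 70*(-42)*(-32)) + 103) + 23992 = ((-81 + 94080) + 103) + 23992 = (93999 + 103) + 23992 = 94102 + 23992 = 118094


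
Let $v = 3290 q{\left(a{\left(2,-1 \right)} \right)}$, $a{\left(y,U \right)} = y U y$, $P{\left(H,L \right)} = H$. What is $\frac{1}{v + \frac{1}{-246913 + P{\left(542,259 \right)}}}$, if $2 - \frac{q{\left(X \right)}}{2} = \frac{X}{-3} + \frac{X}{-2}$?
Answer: $- \frac{739113}{6484484723} \approx -0.00011398$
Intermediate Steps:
$a{\left(y,U \right)} = U y^{2}$ ($a{\left(y,U \right)} = U y y = U y^{2}$)
$q{\left(X \right)} = 4 + \frac{5 X}{3}$ ($q{\left(X \right)} = 4 - 2 \left(\frac{X}{-3} + \frac{X}{-2}\right) = 4 - 2 \left(X \left(- \frac{1}{3}\right) + X \left(- \frac{1}{2}\right)\right) = 4 - 2 \left(- \frac{X}{3} - \frac{X}{2}\right) = 4 - 2 \left(- \frac{5 X}{6}\right) = 4 + \frac{5 X}{3}$)
$v = - \frac{26320}{3}$ ($v = 3290 \left(4 + \frac{5 \left(- 2^{2}\right)}{3}\right) = 3290 \left(4 + \frac{5 \left(\left(-1\right) 4\right)}{3}\right) = 3290 \left(4 + \frac{5}{3} \left(-4\right)\right) = 3290 \left(4 - \frac{20}{3}\right) = 3290 \left(- \frac{8}{3}\right) = - \frac{26320}{3} \approx -8773.3$)
$\frac{1}{v + \frac{1}{-246913 + P{\left(542,259 \right)}}} = \frac{1}{- \frac{26320}{3} + \frac{1}{-246913 + 542}} = \frac{1}{- \frac{26320}{3} + \frac{1}{-246371}} = \frac{1}{- \frac{26320}{3} - \frac{1}{246371}} = \frac{1}{- \frac{6484484723}{739113}} = - \frac{739113}{6484484723}$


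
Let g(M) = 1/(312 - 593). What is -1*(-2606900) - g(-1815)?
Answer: 732538901/281 ≈ 2.6069e+6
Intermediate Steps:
g(M) = -1/281 (g(M) = 1/(-281) = -1/281)
-1*(-2606900) - g(-1815) = -1*(-2606900) - 1*(-1/281) = 2606900 + 1/281 = 732538901/281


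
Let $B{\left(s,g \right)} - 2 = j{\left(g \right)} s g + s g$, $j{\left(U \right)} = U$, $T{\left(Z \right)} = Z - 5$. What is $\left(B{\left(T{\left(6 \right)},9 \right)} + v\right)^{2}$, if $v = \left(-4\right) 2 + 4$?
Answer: $7744$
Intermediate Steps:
$T{\left(Z \right)} = -5 + Z$
$B{\left(s,g \right)} = 2 + g s + s g^{2}$ ($B{\left(s,g \right)} = 2 + \left(g s g + s g\right) = 2 + \left(s g^{2} + g s\right) = 2 + \left(g s + s g^{2}\right) = 2 + g s + s g^{2}$)
$v = -4$ ($v = -8 + 4 = -4$)
$\left(B{\left(T{\left(6 \right)},9 \right)} + v\right)^{2} = \left(\left(2 + 9 \left(-5 + 6\right) + \left(-5 + 6\right) 9^{2}\right) - 4\right)^{2} = \left(\left(2 + 9 \cdot 1 + 1 \cdot 81\right) - 4\right)^{2} = \left(\left(2 + 9 + 81\right) - 4\right)^{2} = \left(92 - 4\right)^{2} = 88^{2} = 7744$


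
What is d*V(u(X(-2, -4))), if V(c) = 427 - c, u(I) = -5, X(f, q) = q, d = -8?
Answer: -3456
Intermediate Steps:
d*V(u(X(-2, -4))) = -8*(427 - 1*(-5)) = -8*(427 + 5) = -8*432 = -3456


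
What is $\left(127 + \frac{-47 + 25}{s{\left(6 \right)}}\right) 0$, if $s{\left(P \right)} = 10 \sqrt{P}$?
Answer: $0$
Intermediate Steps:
$\left(127 + \frac{-47 + 25}{s{\left(6 \right)}}\right) 0 = \left(127 + \frac{-47 + 25}{10 \sqrt{6}}\right) 0 = \left(127 - 22 \frac{\sqrt{6}}{60}\right) 0 = \left(127 - \frac{11 \sqrt{6}}{30}\right) 0 = 0$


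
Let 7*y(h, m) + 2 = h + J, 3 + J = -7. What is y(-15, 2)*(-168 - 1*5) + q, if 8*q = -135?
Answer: 36423/56 ≈ 650.41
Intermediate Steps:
q = -135/8 (q = (⅛)*(-135) = -135/8 ≈ -16.875)
J = -10 (J = -3 - 7 = -10)
y(h, m) = -12/7 + h/7 (y(h, m) = -2/7 + (h - 10)/7 = -2/7 + (-10 + h)/7 = -2/7 + (-10/7 + h/7) = -12/7 + h/7)
y(-15, 2)*(-168 - 1*5) + q = (-12/7 + (⅐)*(-15))*(-168 - 1*5) - 135/8 = (-12/7 - 15/7)*(-168 - 5) - 135/8 = -27/7*(-173) - 135/8 = 4671/7 - 135/8 = 36423/56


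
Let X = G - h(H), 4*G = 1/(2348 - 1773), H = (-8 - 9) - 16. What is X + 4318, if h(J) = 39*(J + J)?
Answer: 15851601/2300 ≈ 6892.0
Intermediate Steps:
H = -33 (H = -17 - 16 = -33)
h(J) = 78*J (h(J) = 39*(2*J) = 78*J)
G = 1/2300 (G = 1/(4*(2348 - 1773)) = (1/4)/575 = (1/4)*(1/575) = 1/2300 ≈ 0.00043478)
X = 5920201/2300 (X = 1/2300 - 78*(-33) = 1/2300 - 1*(-2574) = 1/2300 + 2574 = 5920201/2300 ≈ 2574.0)
X + 4318 = 5920201/2300 + 4318 = 15851601/2300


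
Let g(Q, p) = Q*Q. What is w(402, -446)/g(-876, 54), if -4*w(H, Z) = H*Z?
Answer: 14941/255792 ≈ 0.058411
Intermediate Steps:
g(Q, p) = Q²
w(H, Z) = -H*Z/4
w(402, -446)/g(-876, 54) = (-¼*402*(-446))/((-876)²) = 44823/767376 = 44823*(1/767376) = 14941/255792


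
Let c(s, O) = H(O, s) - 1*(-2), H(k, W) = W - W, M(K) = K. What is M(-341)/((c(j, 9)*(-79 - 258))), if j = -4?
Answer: 341/674 ≈ 0.50593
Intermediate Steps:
H(k, W) = 0
c(s, O) = 2 (c(s, O) = 0 - 1*(-2) = 0 + 2 = 2)
M(-341)/((c(j, 9)*(-79 - 258))) = -341*1/(2*(-79 - 258)) = -341/(2*(-337)) = -341/(-674) = -341*(-1/674) = 341/674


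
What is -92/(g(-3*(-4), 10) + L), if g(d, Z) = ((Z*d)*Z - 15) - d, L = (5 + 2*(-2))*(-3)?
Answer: -46/585 ≈ -0.078632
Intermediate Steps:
L = -3 (L = (5 - 4)*(-3) = 1*(-3) = -3)
g(d, Z) = -15 - d + d*Z² (g(d, Z) = (d*Z² - 15) - d = (-15 + d*Z²) - d = -15 - d + d*Z²)
-92/(g(-3*(-4), 10) + L) = -92/((-15 - (-3)*(-4) - 3*(-4)*10²) - 3) = -92/((-15 - 1*12 + 12*100) - 3) = -92/((-15 - 12 + 1200) - 3) = -92/(1173 - 3) = -92/1170 = -92*1/1170 = -46/585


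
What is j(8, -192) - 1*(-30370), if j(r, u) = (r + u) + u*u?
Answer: 67050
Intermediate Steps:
j(r, u) = r + u + u² (j(r, u) = (r + u) + u² = r + u + u²)
j(8, -192) - 1*(-30370) = (8 - 192 + (-192)²) - 1*(-30370) = (8 - 192 + 36864) + 30370 = 36680 + 30370 = 67050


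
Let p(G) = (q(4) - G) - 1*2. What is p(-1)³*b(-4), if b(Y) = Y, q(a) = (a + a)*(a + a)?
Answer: -1000188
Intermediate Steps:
q(a) = 4*a² (q(a) = (2*a)*(2*a) = 4*a²)
p(G) = 62 - G (p(G) = (4*4² - G) - 1*2 = (4*16 - G) - 2 = (64 - G) - 2 = 62 - G)
p(-1)³*b(-4) = (62 - 1*(-1))³*(-4) = (62 + 1)³*(-4) = 63³*(-4) = 250047*(-4) = -1000188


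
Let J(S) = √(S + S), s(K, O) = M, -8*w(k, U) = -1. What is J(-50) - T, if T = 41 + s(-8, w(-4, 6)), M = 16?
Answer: -57 + 10*I ≈ -57.0 + 10.0*I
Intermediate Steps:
w(k, U) = ⅛ (w(k, U) = -⅛*(-1) = ⅛)
s(K, O) = 16
J(S) = √2*√S (J(S) = √(2*S) = √2*√S)
T = 57 (T = 41 + 16 = 57)
J(-50) - T = √2*√(-50) - 1*57 = √2*(5*I*√2) - 57 = 10*I - 57 = -57 + 10*I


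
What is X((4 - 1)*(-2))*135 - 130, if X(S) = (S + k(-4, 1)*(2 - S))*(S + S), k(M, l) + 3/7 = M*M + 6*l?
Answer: -1889830/7 ≈ -2.6998e+5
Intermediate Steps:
k(M, l) = -3/7 + M² + 6*l (k(M, l) = -3/7 + (M*M + 6*l) = -3/7 + (M² + 6*l) = -3/7 + M² + 6*l)
X(S) = 2*S*(302/7 - 144*S/7) (X(S) = (S + (-3/7 + (-4)² + 6*1)*(2 - S))*(S + S) = (S + (-3/7 + 16 + 6)*(2 - S))*(2*S) = (S + 151*(2 - S)/7)*(2*S) = (S + (302/7 - 151*S/7))*(2*S) = (302/7 - 144*S/7)*(2*S) = 2*S*(302/7 - 144*S/7))
X((4 - 1)*(-2))*135 - 130 = (4*((4 - 1)*(-2))*(151 - 72*(4 - 1)*(-2))/7)*135 - 130 = (4*(3*(-2))*(151 - 216*(-2))/7)*135 - 130 = ((4/7)*(-6)*(151 - 72*(-6)))*135 - 130 = ((4/7)*(-6)*(151 + 432))*135 - 130 = ((4/7)*(-6)*583)*135 - 130 = -13992/7*135 - 130 = -1888920/7 - 130 = -1889830/7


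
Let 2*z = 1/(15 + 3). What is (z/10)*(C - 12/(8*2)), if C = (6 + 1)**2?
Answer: 193/1440 ≈ 0.13403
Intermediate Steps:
C = 49 (C = 7**2 = 49)
z = 1/36 (z = 1/(2*(15 + 3)) = (1/2)/18 = (1/2)*(1/18) = 1/36 ≈ 0.027778)
(z/10)*(C - 12/(8*2)) = ((1/36)/10)*(49 - 12/(8*2)) = ((1/36)*(1/10))*(49 - 12/16) = (49 - 12*1/16)/360 = (49 - 3/4)/360 = (1/360)*(193/4) = 193/1440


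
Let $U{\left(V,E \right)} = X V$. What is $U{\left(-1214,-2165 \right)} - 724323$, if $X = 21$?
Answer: $-749817$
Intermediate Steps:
$U{\left(V,E \right)} = 21 V$
$U{\left(-1214,-2165 \right)} - 724323 = 21 \left(-1214\right) - 724323 = -25494 - 724323 = -749817$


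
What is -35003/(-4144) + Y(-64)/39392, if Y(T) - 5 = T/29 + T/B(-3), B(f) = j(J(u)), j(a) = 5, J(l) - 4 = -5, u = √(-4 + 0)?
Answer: 12495345161/1479366560 ≈ 8.4464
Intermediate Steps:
u = 2*I (u = √(-4) = 2*I ≈ 2.0*I)
J(l) = -1 (J(l) = 4 - 5 = -1)
B(f) = 5
Y(T) = 5 + 34*T/145 (Y(T) = 5 + (T/29 + T/5) = 5 + 34*T/145)
-35003/(-4144) + Y(-64)/39392 = -35003/(-4144) + (5 + (34/145)*(-64))/39392 = -35003*(-1/4144) + (5 - 2176/145)*(1/39392) = 35003/4144 - 1451/145*1/39392 = 35003/4144 - 1451/5711840 = 12495345161/1479366560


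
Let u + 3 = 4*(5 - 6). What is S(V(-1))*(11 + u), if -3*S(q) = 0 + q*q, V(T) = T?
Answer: -4/3 ≈ -1.3333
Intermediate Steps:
u = -7 (u = -3 + 4*(5 - 6) = -3 + 4*(-1) = -3 - 4 = -7)
S(q) = -q²/3 (S(q) = -(0 + q*q)/3 = -(0 + q²)/3 = -q²/3)
S(V(-1))*(11 + u) = (-⅓*(-1)²)*(11 - 7) = -⅓*1*4 = -⅓*4 = -4/3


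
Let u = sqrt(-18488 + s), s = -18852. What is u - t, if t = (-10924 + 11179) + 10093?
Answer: -10348 + 2*I*sqrt(9335) ≈ -10348.0 + 193.24*I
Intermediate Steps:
t = 10348 (t = 255 + 10093 = 10348)
u = 2*I*sqrt(9335) (u = sqrt(-18488 - 18852) = sqrt(-37340) = 2*I*sqrt(9335) ≈ 193.24*I)
u - t = 2*I*sqrt(9335) - 1*10348 = 2*I*sqrt(9335) - 10348 = -10348 + 2*I*sqrt(9335)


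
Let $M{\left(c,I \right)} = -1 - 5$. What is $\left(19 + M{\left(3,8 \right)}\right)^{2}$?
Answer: $169$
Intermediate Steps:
$M{\left(c,I \right)} = -6$
$\left(19 + M{\left(3,8 \right)}\right)^{2} = \left(19 - 6\right)^{2} = 13^{2} = 169$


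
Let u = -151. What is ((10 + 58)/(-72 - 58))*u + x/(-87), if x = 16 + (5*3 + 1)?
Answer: 444578/5655 ≈ 78.617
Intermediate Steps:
x = 32 (x = 16 + (15 + 1) = 16 + 16 = 32)
((10 + 58)/(-72 - 58))*u + x/(-87) = ((10 + 58)/(-72 - 58))*(-151) + 32/(-87) = (68/(-130))*(-151) + 32*(-1/87) = (68*(-1/130))*(-151) - 32/87 = -34/65*(-151) - 32/87 = 5134/65 - 32/87 = 444578/5655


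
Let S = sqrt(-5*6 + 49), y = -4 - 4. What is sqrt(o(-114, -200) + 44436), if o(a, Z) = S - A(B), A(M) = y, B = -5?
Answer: sqrt(44444 + sqrt(19)) ≈ 210.83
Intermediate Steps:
y = -8
A(M) = -8
S = sqrt(19) (S = sqrt(-30 + 49) = sqrt(19) ≈ 4.3589)
o(a, Z) = 8 + sqrt(19) (o(a, Z) = sqrt(19) - 1*(-8) = sqrt(19) + 8 = 8 + sqrt(19))
sqrt(o(-114, -200) + 44436) = sqrt((8 + sqrt(19)) + 44436) = sqrt(44444 + sqrt(19))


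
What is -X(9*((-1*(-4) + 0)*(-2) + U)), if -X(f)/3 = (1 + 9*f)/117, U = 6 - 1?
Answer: -242/39 ≈ -6.2051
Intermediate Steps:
U = 5
X(f) = -1/39 - 3*f/13 (X(f) = -3*(1 + 9*f)/117 = -3*(1/117 + f/13) = -1/39 - 3*f/13)
-X(9*((-1*(-4) + 0)*(-2) + U)) = -(-1/39 - 27*((-1*(-4) + 0)*(-2) + 5)/13) = -(-1/39 - 27*((4 + 0)*(-2) + 5)/13) = -(-1/39 - 27*(4*(-2) + 5)/13) = -(-1/39 - 27*(-8 + 5)/13) = -(-1/39 - 27*(-3)/13) = -(-1/39 - 3/13*(-27)) = -(-1/39 + 81/13) = -1*242/39 = -242/39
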